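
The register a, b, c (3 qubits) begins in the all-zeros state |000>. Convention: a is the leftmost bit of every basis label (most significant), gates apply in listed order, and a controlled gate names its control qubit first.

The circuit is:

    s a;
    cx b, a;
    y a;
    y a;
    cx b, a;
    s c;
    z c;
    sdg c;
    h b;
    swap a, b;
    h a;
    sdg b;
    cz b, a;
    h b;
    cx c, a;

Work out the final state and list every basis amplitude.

The resulting statevector has amplitude sqrt(2)/2 on |000>, sqrt(2)/2 on |010>, and 0 on every other basis state.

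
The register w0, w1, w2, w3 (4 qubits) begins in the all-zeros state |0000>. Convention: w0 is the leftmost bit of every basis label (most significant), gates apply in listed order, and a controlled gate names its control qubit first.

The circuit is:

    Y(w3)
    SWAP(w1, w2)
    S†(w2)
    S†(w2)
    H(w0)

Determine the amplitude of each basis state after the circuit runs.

After the circuit, the state carries amplitude sqrt(2)*I/2 on |0001>, sqrt(2)*I/2 on |1001>, and 0 on every other basis state.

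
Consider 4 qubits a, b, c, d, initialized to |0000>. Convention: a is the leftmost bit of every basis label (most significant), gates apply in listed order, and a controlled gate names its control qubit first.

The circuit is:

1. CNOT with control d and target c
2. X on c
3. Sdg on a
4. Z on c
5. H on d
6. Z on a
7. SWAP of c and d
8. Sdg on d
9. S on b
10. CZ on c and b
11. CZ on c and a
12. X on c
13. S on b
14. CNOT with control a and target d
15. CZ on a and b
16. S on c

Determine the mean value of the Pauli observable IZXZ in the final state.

The observable IZXZ averages to 0.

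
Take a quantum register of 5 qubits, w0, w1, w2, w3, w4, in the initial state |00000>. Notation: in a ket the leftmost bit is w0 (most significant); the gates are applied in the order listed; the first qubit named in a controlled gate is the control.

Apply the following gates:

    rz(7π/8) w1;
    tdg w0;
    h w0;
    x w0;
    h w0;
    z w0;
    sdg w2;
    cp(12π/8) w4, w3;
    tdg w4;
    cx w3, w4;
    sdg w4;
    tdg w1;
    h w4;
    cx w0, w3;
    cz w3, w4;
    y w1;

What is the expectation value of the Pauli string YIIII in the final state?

The observable YIIII averages to 0. Key observation: steps 3-6 multiply out to the identity, so the circuit reduces to the remaining gates.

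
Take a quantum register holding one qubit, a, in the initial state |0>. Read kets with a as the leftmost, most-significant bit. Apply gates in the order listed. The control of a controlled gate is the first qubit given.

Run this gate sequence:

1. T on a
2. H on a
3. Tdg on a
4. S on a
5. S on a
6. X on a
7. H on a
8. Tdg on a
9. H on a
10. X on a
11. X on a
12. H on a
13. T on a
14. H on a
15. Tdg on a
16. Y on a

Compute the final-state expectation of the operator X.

The observable X averages to 1. Key observation: the block from step 7 through step 14 cancels to the identity and can be dropped.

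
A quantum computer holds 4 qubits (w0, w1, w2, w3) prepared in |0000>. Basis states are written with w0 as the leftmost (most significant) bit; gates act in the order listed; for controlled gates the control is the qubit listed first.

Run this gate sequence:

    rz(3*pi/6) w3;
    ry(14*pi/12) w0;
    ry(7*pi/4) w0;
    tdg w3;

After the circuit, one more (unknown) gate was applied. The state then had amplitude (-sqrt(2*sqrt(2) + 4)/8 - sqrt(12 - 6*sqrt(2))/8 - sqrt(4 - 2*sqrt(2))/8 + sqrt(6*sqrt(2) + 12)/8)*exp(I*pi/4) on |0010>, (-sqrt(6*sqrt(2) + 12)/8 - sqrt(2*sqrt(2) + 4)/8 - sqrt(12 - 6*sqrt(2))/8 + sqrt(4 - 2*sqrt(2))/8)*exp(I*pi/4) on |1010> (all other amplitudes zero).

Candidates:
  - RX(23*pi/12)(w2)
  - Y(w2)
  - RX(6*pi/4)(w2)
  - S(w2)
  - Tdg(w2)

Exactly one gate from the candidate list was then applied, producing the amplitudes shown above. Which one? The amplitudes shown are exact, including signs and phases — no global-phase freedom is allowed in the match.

It was Y(w2) that produced the state shown.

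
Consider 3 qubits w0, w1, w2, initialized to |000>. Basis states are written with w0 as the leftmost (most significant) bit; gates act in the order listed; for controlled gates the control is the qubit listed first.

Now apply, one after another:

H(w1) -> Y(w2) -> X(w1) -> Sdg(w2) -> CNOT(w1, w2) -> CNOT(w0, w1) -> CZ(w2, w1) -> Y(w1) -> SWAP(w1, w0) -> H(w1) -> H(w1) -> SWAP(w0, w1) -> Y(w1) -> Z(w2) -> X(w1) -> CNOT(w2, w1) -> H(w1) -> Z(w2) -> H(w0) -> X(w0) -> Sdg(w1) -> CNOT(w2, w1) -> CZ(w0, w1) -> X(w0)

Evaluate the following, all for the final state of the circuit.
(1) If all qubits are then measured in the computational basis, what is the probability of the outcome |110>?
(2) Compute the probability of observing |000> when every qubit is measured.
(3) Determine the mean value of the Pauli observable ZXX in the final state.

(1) A full measurement returns |110> with probability 1/8.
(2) A full measurement returns |000> with probability 1/8.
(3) In the final state, ZXX has expectation -1.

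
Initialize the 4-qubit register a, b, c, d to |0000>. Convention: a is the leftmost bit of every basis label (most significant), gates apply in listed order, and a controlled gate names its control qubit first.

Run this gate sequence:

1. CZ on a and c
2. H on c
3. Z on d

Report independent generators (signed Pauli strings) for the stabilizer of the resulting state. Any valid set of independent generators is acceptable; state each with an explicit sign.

The stabilizer group can be generated by +IIXI, +ZIII, +IZII, +IIIZ, among other valid generating sets.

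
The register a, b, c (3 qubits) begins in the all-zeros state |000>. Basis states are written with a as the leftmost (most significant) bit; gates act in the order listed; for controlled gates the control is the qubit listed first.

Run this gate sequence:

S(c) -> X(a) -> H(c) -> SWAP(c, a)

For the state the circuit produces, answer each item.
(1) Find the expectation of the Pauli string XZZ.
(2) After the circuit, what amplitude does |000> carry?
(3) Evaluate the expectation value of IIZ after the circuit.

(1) The expectation value of XZZ is -1.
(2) |000> carries amplitude 0 in the final state.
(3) The expectation value of IIZ is -1.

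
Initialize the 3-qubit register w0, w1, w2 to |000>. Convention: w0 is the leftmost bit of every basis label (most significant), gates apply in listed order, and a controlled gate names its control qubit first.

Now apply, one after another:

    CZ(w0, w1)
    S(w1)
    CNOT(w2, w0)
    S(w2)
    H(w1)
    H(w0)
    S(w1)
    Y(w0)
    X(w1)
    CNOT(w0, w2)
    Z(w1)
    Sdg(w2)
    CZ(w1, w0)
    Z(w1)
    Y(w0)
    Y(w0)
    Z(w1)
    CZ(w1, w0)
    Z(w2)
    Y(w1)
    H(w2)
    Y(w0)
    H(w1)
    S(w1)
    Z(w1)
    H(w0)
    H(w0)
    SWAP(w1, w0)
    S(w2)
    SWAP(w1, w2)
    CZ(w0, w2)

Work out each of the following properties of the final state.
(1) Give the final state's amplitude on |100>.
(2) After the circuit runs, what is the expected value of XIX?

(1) |100> carries amplitude 1/4 + I/4 in the final state.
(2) The expectation value of XIX is 0.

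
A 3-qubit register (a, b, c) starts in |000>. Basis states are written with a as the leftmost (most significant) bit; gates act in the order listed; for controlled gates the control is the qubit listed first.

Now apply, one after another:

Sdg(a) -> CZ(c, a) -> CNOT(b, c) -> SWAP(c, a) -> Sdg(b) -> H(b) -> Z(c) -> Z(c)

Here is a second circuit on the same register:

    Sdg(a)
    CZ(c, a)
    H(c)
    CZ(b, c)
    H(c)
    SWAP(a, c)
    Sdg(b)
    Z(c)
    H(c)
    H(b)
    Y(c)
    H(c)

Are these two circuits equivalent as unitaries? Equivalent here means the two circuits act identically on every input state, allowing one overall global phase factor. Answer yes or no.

No — the two circuits implement different unitaries, even allowing a global phase.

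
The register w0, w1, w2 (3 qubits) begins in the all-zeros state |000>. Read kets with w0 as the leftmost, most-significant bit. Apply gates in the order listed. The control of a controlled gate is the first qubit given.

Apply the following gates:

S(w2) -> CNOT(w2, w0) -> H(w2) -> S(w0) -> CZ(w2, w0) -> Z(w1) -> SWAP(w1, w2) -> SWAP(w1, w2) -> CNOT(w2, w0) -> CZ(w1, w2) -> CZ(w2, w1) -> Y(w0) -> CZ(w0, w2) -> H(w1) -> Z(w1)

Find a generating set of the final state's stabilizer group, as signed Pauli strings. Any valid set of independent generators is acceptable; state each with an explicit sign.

One valid set of independent stabilizer generators is -XIX, -IXI, -ZIZ (any independent generating set of the same group is equally correct). Key observation: gates 7-8 undo each other exactly, leaving only the rest of the circuit to track.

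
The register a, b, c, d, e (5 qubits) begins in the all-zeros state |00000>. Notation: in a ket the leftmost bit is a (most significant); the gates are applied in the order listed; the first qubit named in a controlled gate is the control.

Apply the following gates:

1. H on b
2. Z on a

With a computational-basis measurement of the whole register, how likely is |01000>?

The probability of measuring |01000> is 1/2.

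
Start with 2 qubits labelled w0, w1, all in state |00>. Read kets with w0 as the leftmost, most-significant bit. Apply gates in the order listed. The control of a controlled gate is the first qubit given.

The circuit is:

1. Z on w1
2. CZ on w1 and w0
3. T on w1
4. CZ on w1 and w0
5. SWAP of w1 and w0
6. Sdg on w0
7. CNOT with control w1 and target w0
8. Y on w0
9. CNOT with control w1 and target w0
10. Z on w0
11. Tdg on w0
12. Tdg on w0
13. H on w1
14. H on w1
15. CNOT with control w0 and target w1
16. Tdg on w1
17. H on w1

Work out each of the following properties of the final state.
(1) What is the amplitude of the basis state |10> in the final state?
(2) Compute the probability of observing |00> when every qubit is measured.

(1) The amplitude on |10> is sqrt(2)*exp(3*I*pi/4)/2.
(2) A full measurement returns |00> with probability 0.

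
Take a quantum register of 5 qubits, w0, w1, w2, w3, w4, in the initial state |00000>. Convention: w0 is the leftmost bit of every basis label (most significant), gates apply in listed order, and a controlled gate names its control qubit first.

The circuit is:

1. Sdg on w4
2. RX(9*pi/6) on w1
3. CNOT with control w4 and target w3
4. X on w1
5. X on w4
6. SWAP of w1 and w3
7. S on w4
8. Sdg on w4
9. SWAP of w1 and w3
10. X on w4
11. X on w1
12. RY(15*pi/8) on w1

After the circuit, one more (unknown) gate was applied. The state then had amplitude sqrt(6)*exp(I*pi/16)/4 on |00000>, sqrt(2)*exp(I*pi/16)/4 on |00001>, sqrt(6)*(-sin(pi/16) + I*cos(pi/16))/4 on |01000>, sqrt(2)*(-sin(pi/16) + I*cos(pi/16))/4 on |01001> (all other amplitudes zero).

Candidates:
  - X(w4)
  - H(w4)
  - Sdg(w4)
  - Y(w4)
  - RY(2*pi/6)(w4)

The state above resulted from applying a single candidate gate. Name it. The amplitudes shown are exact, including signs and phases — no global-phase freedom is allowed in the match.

The applied gate was RY(2*pi/6)(w4). Key observation: the block from step 4 through step 11 cancels to the identity and can be dropped.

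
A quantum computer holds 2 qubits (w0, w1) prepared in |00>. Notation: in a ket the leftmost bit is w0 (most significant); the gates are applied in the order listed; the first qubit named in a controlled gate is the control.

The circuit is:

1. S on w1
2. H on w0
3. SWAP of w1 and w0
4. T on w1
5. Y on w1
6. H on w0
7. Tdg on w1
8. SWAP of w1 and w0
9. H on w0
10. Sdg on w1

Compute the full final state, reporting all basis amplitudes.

After the circuit, the state carries amplitude 1/2 on |00>, sqrt(2)*(-1 + I)*exp(3*I*pi/4)/4 on |01>, sqrt(2)*(-1 + I)*exp(3*I*pi/4)/4 on |10>, -1/2 on |11>.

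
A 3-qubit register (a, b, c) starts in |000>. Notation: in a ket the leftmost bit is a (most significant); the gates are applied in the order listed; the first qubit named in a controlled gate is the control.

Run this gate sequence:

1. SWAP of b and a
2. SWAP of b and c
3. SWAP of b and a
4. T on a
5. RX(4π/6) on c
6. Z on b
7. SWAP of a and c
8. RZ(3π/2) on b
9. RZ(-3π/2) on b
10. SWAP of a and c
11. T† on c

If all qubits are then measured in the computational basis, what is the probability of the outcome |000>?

The probability of measuring |000> is 1/4. Key observation: the block from step 7 through step 10 cancels to the identity and can be dropped.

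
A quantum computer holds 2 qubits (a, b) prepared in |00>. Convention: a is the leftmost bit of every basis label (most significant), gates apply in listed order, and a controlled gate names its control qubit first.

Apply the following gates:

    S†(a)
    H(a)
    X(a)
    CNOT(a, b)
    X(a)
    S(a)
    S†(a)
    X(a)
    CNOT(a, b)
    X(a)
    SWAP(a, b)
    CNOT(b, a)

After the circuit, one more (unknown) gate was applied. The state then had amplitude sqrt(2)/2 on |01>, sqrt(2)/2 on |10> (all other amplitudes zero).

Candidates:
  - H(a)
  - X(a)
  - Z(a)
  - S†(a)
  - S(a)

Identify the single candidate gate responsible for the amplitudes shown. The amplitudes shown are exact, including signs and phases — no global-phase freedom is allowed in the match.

The unique candidate consistent with the amplitudes is X(a).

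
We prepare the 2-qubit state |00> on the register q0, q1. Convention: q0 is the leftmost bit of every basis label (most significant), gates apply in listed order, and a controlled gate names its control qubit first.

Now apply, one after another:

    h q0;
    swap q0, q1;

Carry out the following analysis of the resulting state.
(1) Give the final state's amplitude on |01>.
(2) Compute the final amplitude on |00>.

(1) |01> carries amplitude sqrt(2)/2 in the final state.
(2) |00> carries amplitude sqrt(2)/2 in the final state.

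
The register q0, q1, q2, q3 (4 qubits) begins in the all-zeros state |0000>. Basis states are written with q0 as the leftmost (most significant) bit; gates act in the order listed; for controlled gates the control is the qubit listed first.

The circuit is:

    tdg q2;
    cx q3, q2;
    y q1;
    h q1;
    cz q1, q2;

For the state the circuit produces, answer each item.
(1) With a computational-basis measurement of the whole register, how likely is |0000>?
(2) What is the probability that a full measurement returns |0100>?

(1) The probability of measuring |0000> is 1/2.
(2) Outcome |0100> occurs with probability 1/2.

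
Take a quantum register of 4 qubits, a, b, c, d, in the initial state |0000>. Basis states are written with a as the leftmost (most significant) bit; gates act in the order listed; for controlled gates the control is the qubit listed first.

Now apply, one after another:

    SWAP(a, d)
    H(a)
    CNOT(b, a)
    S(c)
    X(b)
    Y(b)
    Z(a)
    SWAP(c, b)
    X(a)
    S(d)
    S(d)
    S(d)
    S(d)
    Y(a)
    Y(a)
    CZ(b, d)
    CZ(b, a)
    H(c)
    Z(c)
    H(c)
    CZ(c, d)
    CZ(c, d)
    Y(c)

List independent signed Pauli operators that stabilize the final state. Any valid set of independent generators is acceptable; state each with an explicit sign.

One valid set of independent stabilizer generators is -XIII, +IZII, +IIZI, +IIIZ (any independent generating set of the same group is equally correct).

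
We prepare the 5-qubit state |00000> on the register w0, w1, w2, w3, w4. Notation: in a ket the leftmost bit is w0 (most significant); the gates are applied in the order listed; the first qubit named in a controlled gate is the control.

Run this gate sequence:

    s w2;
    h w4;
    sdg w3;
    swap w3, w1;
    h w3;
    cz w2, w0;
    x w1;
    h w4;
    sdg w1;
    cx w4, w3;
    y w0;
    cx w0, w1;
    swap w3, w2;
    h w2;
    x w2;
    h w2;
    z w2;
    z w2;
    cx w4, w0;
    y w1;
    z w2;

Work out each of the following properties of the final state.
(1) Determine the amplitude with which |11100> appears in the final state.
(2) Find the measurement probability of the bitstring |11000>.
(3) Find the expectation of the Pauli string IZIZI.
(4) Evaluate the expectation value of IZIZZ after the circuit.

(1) The final state's coefficient on |11100> equals sqrt(2)*I/2. Key observation: steps 14-17 multiply out to the identity, so the circuit reduces to the remaining gates.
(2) Outcome |11000> occurs with probability 1/2.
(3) In the final state, IZIZI has expectation -1.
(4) The expectation value of IZIZZ is -1.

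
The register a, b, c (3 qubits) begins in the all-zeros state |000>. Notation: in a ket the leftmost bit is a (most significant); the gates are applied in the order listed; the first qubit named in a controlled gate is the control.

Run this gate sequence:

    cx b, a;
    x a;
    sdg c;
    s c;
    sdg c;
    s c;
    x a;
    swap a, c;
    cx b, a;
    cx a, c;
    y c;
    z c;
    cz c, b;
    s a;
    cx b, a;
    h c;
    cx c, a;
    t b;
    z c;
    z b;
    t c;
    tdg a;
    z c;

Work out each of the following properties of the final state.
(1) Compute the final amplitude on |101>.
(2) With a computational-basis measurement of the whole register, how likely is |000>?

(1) The amplitude on |101> is sqrt(2)*I/2.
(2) Outcome |000> occurs with probability 1/2.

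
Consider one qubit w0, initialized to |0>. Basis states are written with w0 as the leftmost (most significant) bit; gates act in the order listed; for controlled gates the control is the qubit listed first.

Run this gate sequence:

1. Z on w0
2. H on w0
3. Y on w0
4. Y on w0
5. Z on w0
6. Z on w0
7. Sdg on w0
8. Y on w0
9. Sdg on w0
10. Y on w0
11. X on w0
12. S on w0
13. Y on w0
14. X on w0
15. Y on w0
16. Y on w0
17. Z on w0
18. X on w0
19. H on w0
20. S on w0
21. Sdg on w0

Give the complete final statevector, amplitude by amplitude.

The resulting statevector has amplitude 1/2 + I/2 on |0>, -1/2 + I/2 on |1>.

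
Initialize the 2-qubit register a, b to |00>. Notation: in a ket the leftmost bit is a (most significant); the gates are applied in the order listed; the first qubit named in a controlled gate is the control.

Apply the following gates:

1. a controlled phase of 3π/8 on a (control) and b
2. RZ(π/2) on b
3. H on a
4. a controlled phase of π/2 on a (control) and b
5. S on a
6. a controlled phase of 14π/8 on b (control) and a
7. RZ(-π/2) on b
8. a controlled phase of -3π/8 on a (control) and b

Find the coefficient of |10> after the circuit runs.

The final state's coefficient on |10> equals sqrt(2)*I/2.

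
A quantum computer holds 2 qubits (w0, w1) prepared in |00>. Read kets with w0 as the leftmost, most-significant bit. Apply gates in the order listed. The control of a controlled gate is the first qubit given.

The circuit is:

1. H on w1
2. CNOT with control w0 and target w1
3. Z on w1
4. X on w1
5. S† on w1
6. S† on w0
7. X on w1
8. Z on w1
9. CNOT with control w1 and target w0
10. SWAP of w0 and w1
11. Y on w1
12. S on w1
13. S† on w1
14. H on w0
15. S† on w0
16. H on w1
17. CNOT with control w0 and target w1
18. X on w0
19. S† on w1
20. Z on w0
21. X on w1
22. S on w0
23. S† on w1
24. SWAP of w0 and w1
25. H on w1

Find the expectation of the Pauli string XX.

The expectation value of XX is 0.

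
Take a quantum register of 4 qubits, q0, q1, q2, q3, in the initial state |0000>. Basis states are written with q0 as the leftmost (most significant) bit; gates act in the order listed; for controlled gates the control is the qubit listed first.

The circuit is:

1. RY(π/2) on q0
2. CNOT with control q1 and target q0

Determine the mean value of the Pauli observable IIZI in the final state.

The observable IIZI averages to 1.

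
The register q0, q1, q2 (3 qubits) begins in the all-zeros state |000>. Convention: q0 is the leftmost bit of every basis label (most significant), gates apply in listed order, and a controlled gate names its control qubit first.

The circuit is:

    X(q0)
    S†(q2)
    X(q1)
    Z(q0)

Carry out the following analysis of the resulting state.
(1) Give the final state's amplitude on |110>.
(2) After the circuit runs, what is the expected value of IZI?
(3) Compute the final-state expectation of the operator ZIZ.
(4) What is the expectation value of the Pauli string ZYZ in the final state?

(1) The final state's coefficient on |110> equals -1.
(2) The observable IZI averages to -1.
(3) The observable ZIZ averages to -1.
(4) The expectation value of ZYZ is 0.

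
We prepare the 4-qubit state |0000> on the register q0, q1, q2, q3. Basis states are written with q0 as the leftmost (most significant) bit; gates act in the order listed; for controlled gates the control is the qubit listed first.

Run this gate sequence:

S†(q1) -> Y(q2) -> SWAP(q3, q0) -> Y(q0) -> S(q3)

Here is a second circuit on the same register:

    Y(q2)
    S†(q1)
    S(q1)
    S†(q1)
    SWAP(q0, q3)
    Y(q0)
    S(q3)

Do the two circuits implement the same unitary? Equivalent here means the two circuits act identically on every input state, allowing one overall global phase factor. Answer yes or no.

Yes, they are equivalent — the unitaries differ by at most a global phase.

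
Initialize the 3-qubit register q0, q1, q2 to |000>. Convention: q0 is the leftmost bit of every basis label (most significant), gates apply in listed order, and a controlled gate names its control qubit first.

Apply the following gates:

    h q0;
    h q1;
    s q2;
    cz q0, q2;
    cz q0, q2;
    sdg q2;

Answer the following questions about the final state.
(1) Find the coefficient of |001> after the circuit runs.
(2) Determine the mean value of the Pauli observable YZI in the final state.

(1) |001> carries amplitude 0 in the final state. Key observation: steps 4-5 multiply out to the identity, so the circuit reduces to the remaining gates.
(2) In the final state, YZI has expectation 0.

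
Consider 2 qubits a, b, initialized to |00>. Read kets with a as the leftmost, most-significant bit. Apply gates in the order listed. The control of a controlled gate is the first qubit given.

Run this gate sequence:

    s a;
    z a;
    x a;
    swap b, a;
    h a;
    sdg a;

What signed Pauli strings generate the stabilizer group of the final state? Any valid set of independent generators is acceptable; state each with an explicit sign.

The stabilizer group can be generated by -YI, -IZ, among other valid generating sets.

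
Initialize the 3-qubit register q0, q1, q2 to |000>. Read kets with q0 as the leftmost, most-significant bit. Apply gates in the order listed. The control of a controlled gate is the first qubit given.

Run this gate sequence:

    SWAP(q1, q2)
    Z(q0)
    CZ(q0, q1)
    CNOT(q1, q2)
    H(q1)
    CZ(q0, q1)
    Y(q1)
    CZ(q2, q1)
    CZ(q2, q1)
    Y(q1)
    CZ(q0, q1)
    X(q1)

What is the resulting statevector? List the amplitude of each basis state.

The resulting statevector has amplitude sqrt(2)/2 on |000>, sqrt(2)/2 on |010>, and 0 on every other basis state. Key observation: the block from step 6 through step 11 cancels to the identity and can be dropped.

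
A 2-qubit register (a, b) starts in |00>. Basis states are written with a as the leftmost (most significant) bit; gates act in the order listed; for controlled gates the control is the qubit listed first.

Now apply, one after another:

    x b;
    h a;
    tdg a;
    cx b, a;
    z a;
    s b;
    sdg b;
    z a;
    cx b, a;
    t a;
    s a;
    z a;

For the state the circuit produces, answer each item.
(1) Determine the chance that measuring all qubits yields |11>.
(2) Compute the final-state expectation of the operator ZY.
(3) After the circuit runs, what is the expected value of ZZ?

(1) Outcome |11> occurs with probability 1/2. Key observation: the block from step 3 through step 10 cancels to the identity and can be dropped.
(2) In the final state, ZY has expectation 0.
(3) The observable ZZ averages to 0.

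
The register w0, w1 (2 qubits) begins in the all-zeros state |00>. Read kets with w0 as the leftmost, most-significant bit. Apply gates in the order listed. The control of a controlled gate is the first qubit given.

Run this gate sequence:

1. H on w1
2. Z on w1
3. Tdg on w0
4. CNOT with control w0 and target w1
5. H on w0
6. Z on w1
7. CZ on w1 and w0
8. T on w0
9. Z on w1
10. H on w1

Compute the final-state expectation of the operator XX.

The observable XX averages to sqrt(2)/2.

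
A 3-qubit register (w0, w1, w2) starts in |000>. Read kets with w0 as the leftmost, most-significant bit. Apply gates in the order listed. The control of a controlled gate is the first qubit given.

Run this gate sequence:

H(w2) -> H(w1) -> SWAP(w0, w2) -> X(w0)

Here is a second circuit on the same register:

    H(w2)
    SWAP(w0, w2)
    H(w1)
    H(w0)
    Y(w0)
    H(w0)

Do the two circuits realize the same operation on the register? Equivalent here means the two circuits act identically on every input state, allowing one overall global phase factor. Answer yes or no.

No, they are not equivalent — no single phase factor reconciles the two unitaries.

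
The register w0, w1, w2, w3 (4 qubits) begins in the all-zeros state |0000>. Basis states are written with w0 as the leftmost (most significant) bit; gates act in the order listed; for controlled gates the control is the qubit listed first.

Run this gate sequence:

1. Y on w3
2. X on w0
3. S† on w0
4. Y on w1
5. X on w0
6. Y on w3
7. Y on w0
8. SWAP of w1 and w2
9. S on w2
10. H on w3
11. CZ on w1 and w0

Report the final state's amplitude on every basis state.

The final amplitudes are -sqrt(2)/2 on |1010>, -sqrt(2)/2 on |1011>, and 0 on every other basis state.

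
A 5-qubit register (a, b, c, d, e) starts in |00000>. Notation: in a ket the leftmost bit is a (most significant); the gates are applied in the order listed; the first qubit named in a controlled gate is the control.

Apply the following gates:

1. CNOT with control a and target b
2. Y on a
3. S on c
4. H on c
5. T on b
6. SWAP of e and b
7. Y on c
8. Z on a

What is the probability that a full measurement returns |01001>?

Outcome |01001> occurs with probability 0.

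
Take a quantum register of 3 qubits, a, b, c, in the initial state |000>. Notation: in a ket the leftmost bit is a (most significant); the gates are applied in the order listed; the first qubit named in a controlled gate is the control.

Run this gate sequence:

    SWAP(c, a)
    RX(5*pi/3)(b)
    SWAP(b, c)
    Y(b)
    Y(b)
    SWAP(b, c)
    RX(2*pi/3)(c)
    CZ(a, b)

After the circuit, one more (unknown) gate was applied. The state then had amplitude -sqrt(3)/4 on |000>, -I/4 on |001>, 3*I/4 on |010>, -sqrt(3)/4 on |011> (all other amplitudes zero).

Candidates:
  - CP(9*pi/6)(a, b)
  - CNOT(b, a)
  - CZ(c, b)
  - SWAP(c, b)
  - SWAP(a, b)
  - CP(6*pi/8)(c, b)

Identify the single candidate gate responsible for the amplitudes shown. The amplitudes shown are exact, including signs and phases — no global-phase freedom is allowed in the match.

It was SWAP(c, b) that produced the state shown. Key observation: gates 3-6 undo each other exactly, leaving only the rest of the circuit to track.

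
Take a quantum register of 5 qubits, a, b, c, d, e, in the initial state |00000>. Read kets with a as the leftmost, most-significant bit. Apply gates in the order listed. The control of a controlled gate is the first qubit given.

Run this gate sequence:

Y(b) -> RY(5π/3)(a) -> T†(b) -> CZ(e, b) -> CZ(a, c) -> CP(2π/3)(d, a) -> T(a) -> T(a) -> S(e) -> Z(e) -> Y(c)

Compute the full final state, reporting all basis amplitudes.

The final amplitudes are -sqrt(3)*exp(3*I*pi/4)/2 on |01100>, -exp(I*pi/4)/2 on |11100>, and 0 on every other basis state.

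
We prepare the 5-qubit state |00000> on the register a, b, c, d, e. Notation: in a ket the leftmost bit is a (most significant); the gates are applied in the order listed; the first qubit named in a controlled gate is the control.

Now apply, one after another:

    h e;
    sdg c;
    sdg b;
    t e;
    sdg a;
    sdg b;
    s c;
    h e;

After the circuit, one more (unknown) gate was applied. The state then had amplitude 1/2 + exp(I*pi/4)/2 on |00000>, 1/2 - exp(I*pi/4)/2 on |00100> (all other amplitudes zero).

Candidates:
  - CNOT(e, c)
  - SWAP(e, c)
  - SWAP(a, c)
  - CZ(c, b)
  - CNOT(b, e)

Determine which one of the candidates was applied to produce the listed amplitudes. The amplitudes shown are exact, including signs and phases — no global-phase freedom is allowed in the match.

The applied gate was SWAP(e, c).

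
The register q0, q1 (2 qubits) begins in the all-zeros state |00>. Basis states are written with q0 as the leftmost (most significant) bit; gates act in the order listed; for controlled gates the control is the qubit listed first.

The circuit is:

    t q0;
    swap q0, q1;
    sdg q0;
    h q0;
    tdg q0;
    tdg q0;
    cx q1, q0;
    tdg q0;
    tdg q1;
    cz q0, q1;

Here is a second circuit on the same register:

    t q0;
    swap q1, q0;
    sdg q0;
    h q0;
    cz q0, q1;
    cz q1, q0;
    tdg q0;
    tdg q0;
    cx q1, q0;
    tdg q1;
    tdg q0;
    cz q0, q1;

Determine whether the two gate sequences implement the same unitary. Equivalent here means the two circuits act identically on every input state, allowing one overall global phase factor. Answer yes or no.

Yes: on every input state the two circuits agree up to one overall phase factor.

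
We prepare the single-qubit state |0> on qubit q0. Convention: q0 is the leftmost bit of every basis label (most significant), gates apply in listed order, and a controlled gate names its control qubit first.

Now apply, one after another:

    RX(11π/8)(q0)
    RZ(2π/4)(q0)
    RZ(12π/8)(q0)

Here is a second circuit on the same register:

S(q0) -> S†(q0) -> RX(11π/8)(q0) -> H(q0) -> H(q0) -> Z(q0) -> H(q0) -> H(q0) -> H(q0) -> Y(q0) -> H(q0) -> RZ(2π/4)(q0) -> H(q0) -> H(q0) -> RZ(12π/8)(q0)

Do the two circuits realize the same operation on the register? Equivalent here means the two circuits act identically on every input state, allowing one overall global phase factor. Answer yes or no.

No, they are not equivalent — no single phase factor reconciles the two unitaries.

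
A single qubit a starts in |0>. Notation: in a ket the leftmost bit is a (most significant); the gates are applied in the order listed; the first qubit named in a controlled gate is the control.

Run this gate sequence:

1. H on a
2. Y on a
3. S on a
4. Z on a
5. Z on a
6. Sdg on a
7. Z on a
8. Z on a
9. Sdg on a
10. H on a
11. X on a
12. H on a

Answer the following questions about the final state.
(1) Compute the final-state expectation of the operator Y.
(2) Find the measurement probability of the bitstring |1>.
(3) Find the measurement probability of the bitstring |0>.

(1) In the final state, Y has expectation -1.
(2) Outcome |1> occurs with probability 1/2.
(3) A full measurement returns |0> with probability 1/2.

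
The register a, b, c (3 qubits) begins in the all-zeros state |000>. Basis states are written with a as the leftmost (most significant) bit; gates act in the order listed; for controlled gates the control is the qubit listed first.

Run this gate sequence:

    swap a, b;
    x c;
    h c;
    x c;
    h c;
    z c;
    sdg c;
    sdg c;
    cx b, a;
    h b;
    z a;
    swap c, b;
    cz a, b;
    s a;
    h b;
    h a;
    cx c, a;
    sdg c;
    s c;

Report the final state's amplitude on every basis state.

The resulting statevector has amplitude -sqrt(2)/4 on |000>, -sqrt(2)/4 on |001>, sqrt(2)/4 on |010>, sqrt(2)/4 on |011>, -sqrt(2)/4 on |100>, -sqrt(2)/4 on |101>, sqrt(2)/4 on |110>, sqrt(2)/4 on |111>.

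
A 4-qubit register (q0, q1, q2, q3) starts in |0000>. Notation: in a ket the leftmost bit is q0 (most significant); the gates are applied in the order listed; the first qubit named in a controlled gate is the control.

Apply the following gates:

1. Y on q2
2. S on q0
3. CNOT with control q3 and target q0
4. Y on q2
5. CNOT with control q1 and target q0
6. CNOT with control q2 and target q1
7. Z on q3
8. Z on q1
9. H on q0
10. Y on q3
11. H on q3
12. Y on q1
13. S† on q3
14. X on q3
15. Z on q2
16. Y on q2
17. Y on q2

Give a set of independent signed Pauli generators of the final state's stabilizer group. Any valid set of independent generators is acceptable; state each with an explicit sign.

The final state is stabilized by the group generated by +XIII, -IIIY, -IZII, +IIZI; other independent generating sets are equally valid.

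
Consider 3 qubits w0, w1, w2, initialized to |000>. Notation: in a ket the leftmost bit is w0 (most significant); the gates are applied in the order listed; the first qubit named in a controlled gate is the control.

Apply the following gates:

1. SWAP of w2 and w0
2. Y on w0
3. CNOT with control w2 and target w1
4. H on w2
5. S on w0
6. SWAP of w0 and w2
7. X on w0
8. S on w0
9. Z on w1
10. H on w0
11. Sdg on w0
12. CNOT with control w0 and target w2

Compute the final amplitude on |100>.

The final state's coefficient on |100> equals 1/2 + I/2.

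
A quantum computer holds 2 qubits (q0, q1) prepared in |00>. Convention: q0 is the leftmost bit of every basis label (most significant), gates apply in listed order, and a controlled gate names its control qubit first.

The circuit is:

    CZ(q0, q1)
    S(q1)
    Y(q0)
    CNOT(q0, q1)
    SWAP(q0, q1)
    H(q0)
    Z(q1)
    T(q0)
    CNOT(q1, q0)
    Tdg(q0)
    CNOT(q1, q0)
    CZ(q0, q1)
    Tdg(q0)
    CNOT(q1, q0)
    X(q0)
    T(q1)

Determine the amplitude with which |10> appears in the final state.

|10> carries amplitude 0 in the final state.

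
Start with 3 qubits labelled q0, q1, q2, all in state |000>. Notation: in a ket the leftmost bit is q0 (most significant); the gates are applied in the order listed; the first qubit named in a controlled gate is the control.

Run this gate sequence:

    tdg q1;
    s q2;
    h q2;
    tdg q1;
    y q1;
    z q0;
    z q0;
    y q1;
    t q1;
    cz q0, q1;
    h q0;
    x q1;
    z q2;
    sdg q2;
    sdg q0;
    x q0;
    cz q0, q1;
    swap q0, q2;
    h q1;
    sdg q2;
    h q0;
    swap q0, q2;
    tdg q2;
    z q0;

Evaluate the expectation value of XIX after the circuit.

The expectation value of XIX is -sqrt(2)/2. Key observation: gates 4-9 undo each other exactly, leaving only the rest of the circuit to track.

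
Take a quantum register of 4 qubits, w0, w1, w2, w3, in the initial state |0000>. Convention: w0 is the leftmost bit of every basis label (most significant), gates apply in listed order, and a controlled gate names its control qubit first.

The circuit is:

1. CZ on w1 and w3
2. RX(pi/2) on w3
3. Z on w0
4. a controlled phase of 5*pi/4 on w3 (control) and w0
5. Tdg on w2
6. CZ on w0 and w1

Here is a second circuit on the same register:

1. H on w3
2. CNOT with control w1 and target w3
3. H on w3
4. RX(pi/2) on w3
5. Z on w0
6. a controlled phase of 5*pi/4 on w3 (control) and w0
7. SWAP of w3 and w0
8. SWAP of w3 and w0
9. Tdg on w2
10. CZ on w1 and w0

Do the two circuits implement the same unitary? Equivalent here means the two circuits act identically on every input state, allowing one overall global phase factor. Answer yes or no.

Yes: on every input state the two circuits agree up to one overall phase factor.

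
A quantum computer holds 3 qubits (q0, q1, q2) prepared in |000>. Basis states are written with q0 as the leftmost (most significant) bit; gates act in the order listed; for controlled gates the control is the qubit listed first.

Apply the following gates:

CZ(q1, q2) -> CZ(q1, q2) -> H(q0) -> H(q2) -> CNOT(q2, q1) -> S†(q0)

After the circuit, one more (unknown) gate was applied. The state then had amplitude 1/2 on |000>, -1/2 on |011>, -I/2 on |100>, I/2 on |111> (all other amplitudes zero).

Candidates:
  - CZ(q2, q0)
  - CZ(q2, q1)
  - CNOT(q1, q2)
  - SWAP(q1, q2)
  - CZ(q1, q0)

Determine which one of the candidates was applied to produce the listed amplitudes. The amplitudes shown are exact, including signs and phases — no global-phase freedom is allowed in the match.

It was CZ(q2, q1) that produced the state shown. Key observation: the block from step 1 through step 2 cancels to the identity and can be dropped.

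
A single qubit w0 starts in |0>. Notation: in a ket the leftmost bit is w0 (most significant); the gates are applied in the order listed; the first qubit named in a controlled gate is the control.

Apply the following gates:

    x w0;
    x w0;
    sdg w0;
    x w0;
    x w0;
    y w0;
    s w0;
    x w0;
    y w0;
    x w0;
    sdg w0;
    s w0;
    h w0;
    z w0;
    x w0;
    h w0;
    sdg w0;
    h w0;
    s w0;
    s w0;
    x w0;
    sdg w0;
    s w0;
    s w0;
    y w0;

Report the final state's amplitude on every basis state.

The final amplitudes are sqrt(2)/2 on |0>, sqrt(2)*I/2 on |1>. Key observation: steps 1-2 multiply out to the identity, so the circuit reduces to the remaining gates.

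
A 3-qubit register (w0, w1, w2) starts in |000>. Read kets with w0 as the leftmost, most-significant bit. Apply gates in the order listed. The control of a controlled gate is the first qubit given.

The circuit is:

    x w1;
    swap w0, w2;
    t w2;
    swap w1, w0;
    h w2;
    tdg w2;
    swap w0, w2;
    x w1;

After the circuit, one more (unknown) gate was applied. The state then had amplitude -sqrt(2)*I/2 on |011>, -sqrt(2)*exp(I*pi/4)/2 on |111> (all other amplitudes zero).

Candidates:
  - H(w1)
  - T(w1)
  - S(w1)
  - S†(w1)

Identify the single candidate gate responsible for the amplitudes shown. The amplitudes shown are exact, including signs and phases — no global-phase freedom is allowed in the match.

It was S†(w1) that produced the state shown.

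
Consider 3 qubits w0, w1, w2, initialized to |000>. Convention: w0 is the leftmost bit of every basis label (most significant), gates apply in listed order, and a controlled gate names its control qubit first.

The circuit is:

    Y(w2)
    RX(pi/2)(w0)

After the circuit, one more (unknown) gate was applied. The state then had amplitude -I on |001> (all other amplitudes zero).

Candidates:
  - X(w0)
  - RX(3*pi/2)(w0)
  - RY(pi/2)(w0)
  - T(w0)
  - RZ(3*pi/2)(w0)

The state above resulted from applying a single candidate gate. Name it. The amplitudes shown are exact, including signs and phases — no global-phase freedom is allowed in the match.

It was RX(3*pi/2)(w0) that produced the state shown.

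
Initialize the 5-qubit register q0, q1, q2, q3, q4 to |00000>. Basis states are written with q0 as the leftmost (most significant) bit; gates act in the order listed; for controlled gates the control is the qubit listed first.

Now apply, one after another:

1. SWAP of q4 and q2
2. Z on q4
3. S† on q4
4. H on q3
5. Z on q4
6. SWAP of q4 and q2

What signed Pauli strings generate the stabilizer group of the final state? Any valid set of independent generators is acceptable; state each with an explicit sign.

The final state is stabilized by the group generated by +IIIXI, +ZIIII, +IZIII, +IIZII, +IIIIZ; other independent generating sets are equally valid.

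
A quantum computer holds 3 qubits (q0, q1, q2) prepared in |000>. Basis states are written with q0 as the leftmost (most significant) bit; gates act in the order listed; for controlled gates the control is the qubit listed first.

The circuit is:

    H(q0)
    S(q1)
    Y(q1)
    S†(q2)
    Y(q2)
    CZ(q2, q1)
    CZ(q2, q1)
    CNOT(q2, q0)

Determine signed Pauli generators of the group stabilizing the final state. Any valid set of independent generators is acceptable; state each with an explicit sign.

One valid set of independent stabilizer generators is +XII, -IZI, -IIZ (any independent generating set of the same group is equally correct). Key observation: gates 6-7 undo each other exactly, leaving only the rest of the circuit to track.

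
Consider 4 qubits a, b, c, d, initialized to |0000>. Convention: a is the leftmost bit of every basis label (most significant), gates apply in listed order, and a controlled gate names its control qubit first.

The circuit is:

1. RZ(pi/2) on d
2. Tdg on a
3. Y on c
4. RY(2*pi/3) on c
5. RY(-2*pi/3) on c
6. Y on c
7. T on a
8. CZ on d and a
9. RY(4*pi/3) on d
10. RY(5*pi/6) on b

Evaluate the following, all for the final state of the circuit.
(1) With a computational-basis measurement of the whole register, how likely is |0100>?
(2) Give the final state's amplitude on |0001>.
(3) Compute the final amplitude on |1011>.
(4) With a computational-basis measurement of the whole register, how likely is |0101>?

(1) The probability of measuring |0100> is sqrt(3)/16 + 1/8. Key observation: steps 2-7 multiply out to the identity, so the circuit reduces to the remaining gates.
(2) |0001> carries amplitude (-3*sqrt(2) + sqrt(6))*exp(3*I*pi/4)/8 in the final state.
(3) The amplitude on |1011> is 0.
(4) A full measurement returns |0101> with probability 3*sqrt(3)/16 + 3/8.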